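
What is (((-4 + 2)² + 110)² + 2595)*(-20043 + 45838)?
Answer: 402169845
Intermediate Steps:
(((-4 + 2)² + 110)² + 2595)*(-20043 + 45838) = (((-2)² + 110)² + 2595)*25795 = ((4 + 110)² + 2595)*25795 = (114² + 2595)*25795 = (12996 + 2595)*25795 = 15591*25795 = 402169845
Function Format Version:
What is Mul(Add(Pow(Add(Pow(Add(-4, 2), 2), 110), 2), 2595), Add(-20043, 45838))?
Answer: 402169845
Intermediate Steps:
Mul(Add(Pow(Add(Pow(Add(-4, 2), 2), 110), 2), 2595), Add(-20043, 45838)) = Mul(Add(Pow(Add(Pow(-2, 2), 110), 2), 2595), 25795) = Mul(Add(Pow(Add(4, 110), 2), 2595), 25795) = Mul(Add(Pow(114, 2), 2595), 25795) = Mul(Add(12996, 2595), 25795) = Mul(15591, 25795) = 402169845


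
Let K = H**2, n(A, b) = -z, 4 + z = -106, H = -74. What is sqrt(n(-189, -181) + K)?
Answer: 7*sqrt(114) ≈ 74.740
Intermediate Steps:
z = -110 (z = -4 - 106 = -110)
n(A, b) = 110 (n(A, b) = -1*(-110) = 110)
K = 5476 (K = (-74)**2 = 5476)
sqrt(n(-189, -181) + K) = sqrt(110 + 5476) = sqrt(5586) = 7*sqrt(114)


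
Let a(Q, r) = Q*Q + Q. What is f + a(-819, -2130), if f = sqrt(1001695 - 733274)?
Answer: 669942 + sqrt(268421) ≈ 6.7046e+5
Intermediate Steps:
f = sqrt(268421) ≈ 518.09
a(Q, r) = Q + Q**2 (a(Q, r) = Q**2 + Q = Q + Q**2)
f + a(-819, -2130) = sqrt(268421) - 819*(1 - 819) = sqrt(268421) - 819*(-818) = sqrt(268421) + 669942 = 669942 + sqrt(268421)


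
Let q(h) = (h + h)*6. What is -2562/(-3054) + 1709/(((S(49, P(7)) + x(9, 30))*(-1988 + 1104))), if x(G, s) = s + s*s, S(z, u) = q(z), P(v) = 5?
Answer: 572126543/683033208 ≈ 0.83763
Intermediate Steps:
q(h) = 12*h (q(h) = (2*h)*6 = 12*h)
S(z, u) = 12*z
x(G, s) = s + s²
-2562/(-3054) + 1709/(((S(49, P(7)) + x(9, 30))*(-1988 + 1104))) = -2562/(-3054) + 1709/(((12*49 + 30*(1 + 30))*(-1988 + 1104))) = -2562*(-1/3054) + 1709/(((588 + 30*31)*(-884))) = 427/509 + 1709/(((588 + 930)*(-884))) = 427/509 + 1709/((1518*(-884))) = 427/509 + 1709/(-1341912) = 427/509 + 1709*(-1/1341912) = 427/509 - 1709/1341912 = 572126543/683033208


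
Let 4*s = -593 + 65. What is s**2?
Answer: 17424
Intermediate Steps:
s = -132 (s = (-593 + 65)/4 = (1/4)*(-528) = -132)
s**2 = (-132)**2 = 17424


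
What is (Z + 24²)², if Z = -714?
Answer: 19044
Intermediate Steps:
(Z + 24²)² = (-714 + 24²)² = (-714 + 576)² = (-138)² = 19044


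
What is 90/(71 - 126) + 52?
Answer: 554/11 ≈ 50.364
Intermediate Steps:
90/(71 - 126) + 52 = 90/(-55) + 52 = -1/55*90 + 52 = -18/11 + 52 = 554/11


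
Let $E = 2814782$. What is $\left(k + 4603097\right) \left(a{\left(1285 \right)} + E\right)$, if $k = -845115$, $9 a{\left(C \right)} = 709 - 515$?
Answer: $\frac{95201829857824}{9} \approx 1.0578 \cdot 10^{13}$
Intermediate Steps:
$a{\left(C \right)} = \frac{194}{9}$ ($a{\left(C \right)} = \frac{709 - 515}{9} = \frac{1}{9} \cdot 194 = \frac{194}{9}$)
$\left(k + 4603097\right) \left(a{\left(1285 \right)} + E\right) = \left(-845115 + 4603097\right) \left(\frac{194}{9} + 2814782\right) = 3757982 \cdot \frac{25333232}{9} = \frac{95201829857824}{9}$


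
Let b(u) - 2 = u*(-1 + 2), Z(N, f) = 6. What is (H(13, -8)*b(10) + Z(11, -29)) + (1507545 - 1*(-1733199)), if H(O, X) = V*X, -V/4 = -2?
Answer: 3239982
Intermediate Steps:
V = 8 (V = -4*(-2) = 8)
b(u) = 2 + u (b(u) = 2 + u*(-1 + 2) = 2 + u*1 = 2 + u)
H(O, X) = 8*X
(H(13, -8)*b(10) + Z(11, -29)) + (1507545 - 1*(-1733199)) = ((8*(-8))*(2 + 10) + 6) + (1507545 - 1*(-1733199)) = (-64*12 + 6) + (1507545 + 1733199) = (-768 + 6) + 3240744 = -762 + 3240744 = 3239982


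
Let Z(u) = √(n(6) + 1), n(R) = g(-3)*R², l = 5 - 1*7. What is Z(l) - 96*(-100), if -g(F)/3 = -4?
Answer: 9600 + √433 ≈ 9620.8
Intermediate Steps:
l = -2 (l = 5 - 7 = -2)
g(F) = 12 (g(F) = -3*(-4) = 12)
n(R) = 12*R²
Z(u) = √433 (Z(u) = √(12*6² + 1) = √(12*36 + 1) = √(432 + 1) = √433)
Z(l) - 96*(-100) = √433 - 96*(-100) = √433 + 9600 = 9600 + √433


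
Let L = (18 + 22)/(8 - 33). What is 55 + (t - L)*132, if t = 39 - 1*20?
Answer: 13871/5 ≈ 2774.2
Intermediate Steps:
t = 19 (t = 39 - 20 = 19)
L = -8/5 (L = 40/(-25) = 40*(-1/25) = -8/5 ≈ -1.6000)
55 + (t - L)*132 = 55 + (19 - 1*(-8/5))*132 = 55 + (19 + 8/5)*132 = 55 + (103/5)*132 = 55 + 13596/5 = 13871/5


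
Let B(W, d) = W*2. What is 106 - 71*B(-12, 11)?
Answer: 1810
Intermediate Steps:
B(W, d) = 2*W
106 - 71*B(-12, 11) = 106 - 142*(-12) = 106 - 71*(-24) = 106 + 1704 = 1810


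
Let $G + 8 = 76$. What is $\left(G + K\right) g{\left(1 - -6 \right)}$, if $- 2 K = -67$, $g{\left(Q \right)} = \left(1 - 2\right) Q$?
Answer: $- \frac{1421}{2} \approx -710.5$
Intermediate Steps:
$G = 68$ ($G = -8 + 76 = 68$)
$g{\left(Q \right)} = - Q$
$K = \frac{67}{2}$ ($K = \left(- \frac{1}{2}\right) \left(-67\right) = \frac{67}{2} \approx 33.5$)
$\left(G + K\right) g{\left(1 - -6 \right)} = \left(68 + \frac{67}{2}\right) \left(- (1 - -6)\right) = \frac{203 \left(- (1 + 6)\right)}{2} = \frac{203 \left(\left(-1\right) 7\right)}{2} = \frac{203}{2} \left(-7\right) = - \frac{1421}{2}$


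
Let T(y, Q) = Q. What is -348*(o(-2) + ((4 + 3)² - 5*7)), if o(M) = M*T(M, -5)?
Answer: -8352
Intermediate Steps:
o(M) = -5*M (o(M) = M*(-5) = -5*M)
-348*(o(-2) + ((4 + 3)² - 5*7)) = -348*(-5*(-2) + ((4 + 3)² - 5*7)) = -348*(10 + (7² - 35)) = -348*(10 + (49 - 35)) = -348*(10 + 14) = -348*24 = -8352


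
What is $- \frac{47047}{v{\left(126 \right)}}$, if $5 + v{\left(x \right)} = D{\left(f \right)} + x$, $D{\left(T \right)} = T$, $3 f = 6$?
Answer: $- \frac{47047}{123} \approx -382.5$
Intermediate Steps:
$f = 2$ ($f = \frac{1}{3} \cdot 6 = 2$)
$v{\left(x \right)} = -3 + x$ ($v{\left(x \right)} = -5 + \left(2 + x\right) = -3 + x$)
$- \frac{47047}{v{\left(126 \right)}} = - \frac{47047}{-3 + 126} = - \frac{47047}{123}$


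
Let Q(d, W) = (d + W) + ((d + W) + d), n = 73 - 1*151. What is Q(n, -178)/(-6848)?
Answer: 295/3424 ≈ 0.086156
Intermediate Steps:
n = -78 (n = 73 - 151 = -78)
Q(d, W) = 2*W + 3*d (Q(d, W) = (W + d) + ((W + d) + d) = (W + d) + (W + 2*d) = 2*W + 3*d)
Q(n, -178)/(-6848) = (2*(-178) + 3*(-78))/(-6848) = (-356 - 234)*(-1/6848) = -590*(-1/6848) = 295/3424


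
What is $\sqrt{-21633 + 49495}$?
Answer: $\sqrt{27862} \approx 166.92$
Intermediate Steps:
$\sqrt{-21633 + 49495} = \sqrt{27862}$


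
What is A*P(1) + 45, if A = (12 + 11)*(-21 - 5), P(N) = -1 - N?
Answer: 1241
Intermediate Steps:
A = -598 (A = 23*(-26) = -598)
A*P(1) + 45 = -598*(-1 - 1*1) + 45 = -598*(-1 - 1) + 45 = -598*(-2) + 45 = 1196 + 45 = 1241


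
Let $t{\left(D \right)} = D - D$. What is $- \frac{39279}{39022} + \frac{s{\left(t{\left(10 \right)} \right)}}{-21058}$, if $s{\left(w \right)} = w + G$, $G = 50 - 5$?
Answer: $- \frac{207223293}{205431319} \approx -1.0087$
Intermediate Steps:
$t{\left(D \right)} = 0$
$G = 45$ ($G = 50 - 5 = 45$)
$s{\left(w \right)} = 45 + w$ ($s{\left(w \right)} = w + 45 = 45 + w$)
$- \frac{39279}{39022} + \frac{s{\left(t{\left(10 \right)} \right)}}{-21058} = - \frac{39279}{39022} + \frac{45 + 0}{-21058} = \left(-39279\right) \frac{1}{39022} + 45 \left(- \frac{1}{21058}\right) = - \frac{39279}{39022} - \frac{45}{21058} = - \frac{207223293}{205431319}$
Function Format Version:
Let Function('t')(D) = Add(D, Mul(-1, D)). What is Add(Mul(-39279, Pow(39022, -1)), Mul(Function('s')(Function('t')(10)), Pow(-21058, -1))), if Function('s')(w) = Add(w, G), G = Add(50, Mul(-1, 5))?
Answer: Rational(-207223293, 205431319) ≈ -1.0087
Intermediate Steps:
Function('t')(D) = 0
G = 45 (G = Add(50, -5) = 45)
Function('s')(w) = Add(45, w) (Function('s')(w) = Add(w, 45) = Add(45, w))
Add(Mul(-39279, Pow(39022, -1)), Mul(Function('s')(Function('t')(10)), Pow(-21058, -1))) = Add(Mul(-39279, Pow(39022, -1)), Mul(Add(45, 0), Pow(-21058, -1))) = Add(Mul(-39279, Rational(1, 39022)), Mul(45, Rational(-1, 21058))) = Add(Rational(-39279, 39022), Rational(-45, 21058)) = Rational(-207223293, 205431319)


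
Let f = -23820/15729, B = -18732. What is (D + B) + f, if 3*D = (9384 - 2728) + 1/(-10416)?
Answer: -386525916269/23404752 ≈ -16515.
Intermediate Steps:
f = -7940/5243 (f = -23820*1/15729 = -7940/5243 ≈ -1.5144)
D = 69328895/31248 (D = ((9384 - 2728) + 1/(-10416))/3 = (6656 - 1/10416)/3 = (⅓)*(69328895/10416) = 69328895/31248 ≈ 2218.7)
(D + B) + f = (69328895/31248 - 18732) - 7940/5243 = -516008641/31248 - 7940/5243 = -386525916269/23404752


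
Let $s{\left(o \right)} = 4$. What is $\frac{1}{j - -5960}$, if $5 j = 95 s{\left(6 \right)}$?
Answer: $\frac{1}{6036} \approx 0.00016567$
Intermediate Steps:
$j = 76$ ($j = \frac{95 \cdot 4}{5} = \frac{1}{5} \cdot 380 = 76$)
$\frac{1}{j - -5960} = \frac{1}{76 - -5960} = \frac{1}{76 + 5960} = \frac{1}{6036}$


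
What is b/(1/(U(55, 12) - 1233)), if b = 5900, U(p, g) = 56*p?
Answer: 10897300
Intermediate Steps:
b/(1/(U(55, 12) - 1233)) = 5900/(1/(56*55 - 1233)) = 5900/(1/(3080 - 1233)) = 5900/(1/1847) = 5900*1847 = 10897300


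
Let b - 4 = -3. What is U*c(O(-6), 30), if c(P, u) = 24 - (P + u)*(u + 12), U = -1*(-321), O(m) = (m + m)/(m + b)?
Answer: -2145564/5 ≈ -4.2911e+5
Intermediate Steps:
b = 1 (b = 4 - 3 = 1)
O(m) = 2*m/(1 + m) (O(m) = (m + m)/(m + 1) = (2*m)/(1 + m) = 2*m/(1 + m))
U = 321
c(P, u) = 24 - (12 + u)*(P + u) (c(P, u) = 24 - (P + u)*(12 + u) = 24 - (12 + u)*(P + u))
U*c(O(-6), 30) = 321*(24 - 1*30² - 24*(-6)/(1 - 6) - 12*30 - 1*2*(-6)/(1 - 6)*30) = 321*(24 - 1*900 - 24*(-6)/(-5) - 360 - 1*2*(-6)/(-5)*30) = 321*(24 - 900 - 24*(-6)*(-1)/5 - 360 - 1*2*(-6)*(-⅕)*30) = 321*(24 - 900 - 12*12/5 - 360 - 1*12/5*30) = 321*(24 - 900 - 144/5 - 360 - 72) = 321*(-6684/5) = -2145564/5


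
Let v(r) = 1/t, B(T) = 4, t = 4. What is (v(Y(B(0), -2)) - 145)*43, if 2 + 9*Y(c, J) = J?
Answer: -24897/4 ≈ -6224.3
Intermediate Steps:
Y(c, J) = -2/9 + J/9
v(r) = ¼ (v(r) = 1/4 = ¼)
(v(Y(B(0), -2)) - 145)*43 = (¼ - 145)*43 = -579/4*43 = -24897/4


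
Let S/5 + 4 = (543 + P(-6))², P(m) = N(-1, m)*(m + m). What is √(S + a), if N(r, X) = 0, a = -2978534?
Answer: I*√1504309 ≈ 1226.5*I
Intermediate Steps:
P(m) = 0 (P(m) = 0*(m + m) = 0*(2*m) = 0)
S = 1474225 (S = -20 + 5*(543 + 0)² = -20 + 5*543² = -20 + 5*294849 = -20 + 1474245 = 1474225)
√(S + a) = √(1474225 - 2978534) = √(-1504309) = I*√1504309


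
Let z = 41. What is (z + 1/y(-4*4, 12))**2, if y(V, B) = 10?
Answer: 168921/100 ≈ 1689.2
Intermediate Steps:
(z + 1/y(-4*4, 12))**2 = (41 + 1/10)**2 = (411/10)**2 = 168921/100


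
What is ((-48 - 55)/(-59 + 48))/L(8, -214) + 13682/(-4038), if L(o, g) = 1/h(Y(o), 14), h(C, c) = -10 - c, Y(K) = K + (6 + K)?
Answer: -5066219/22209 ≈ -228.12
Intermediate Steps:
Y(K) = 6 + 2*K
L(o, g) = -1/24 (L(o, g) = 1/(-10 - 1*14) = 1/(-10 - 14) = 1/(-24) = -1/24)
((-48 - 55)/(-59 + 48))/L(8, -214) + 13682/(-4038) = ((-48 - 55)/(-59 + 48))/(-1/24) + 13682/(-4038) = -103/(-11)*(-24) + 13682*(-1/4038) = -103*(-1/11)*(-24) - 6841/2019 = (103/11)*(-24) - 6841/2019 = -2472/11 - 6841/2019 = -5066219/22209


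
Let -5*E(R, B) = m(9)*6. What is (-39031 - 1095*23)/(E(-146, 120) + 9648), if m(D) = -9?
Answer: -160540/24147 ≈ -6.6484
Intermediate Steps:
E(R, B) = 54/5 (E(R, B) = -(-9)*6/5 = -⅕*(-54) = 54/5)
(-39031 - 1095*23)/(E(-146, 120) + 9648) = (-39031 - 1095*23)/(54/5 + 9648) = (-39031 - 25185)/(48294/5) = -64216*5/48294 = -160540/24147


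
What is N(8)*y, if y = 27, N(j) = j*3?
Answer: 648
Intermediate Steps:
N(j) = 3*j
N(8)*y = (3*8)*27 = 24*27 = 648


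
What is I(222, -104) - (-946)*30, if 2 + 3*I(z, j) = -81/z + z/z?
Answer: 6300259/222 ≈ 28380.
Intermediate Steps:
I(z, j) = -1/3 - 27/z (I(z, j) = -2/3 + (-81/z + z/z)/3 = -2/3 + (-81/z + 1)/3 = -2/3 + (1 - 81/z)/3 = -2/3 + (1/3 - 27/z) = -1/3 - 27/z)
I(222, -104) - (-946)*30 = (1/3)*(-81 - 1*222)/222 - (-946)*30 = (1/3)*(1/222)*(-81 - 222) - 1*(-28380) = (1/3)*(1/222)*(-303) + 28380 = -101/222 + 28380 = 6300259/222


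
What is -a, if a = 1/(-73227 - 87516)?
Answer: 1/160743 ≈ 6.2211e-6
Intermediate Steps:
a = -1/160743 (a = 1/(-160743) = -1/160743 ≈ -6.2211e-6)
-a = -1*(-1/160743) = 1/160743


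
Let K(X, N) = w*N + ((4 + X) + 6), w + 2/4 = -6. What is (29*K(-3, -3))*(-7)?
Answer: -10759/2 ≈ -5379.5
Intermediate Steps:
w = -13/2 (w = -½ - 6 = -13/2 ≈ -6.5000)
K(X, N) = 10 + X - 13*N/2 (K(X, N) = -13*N/2 + ((4 + X) + 6) = -13*N/2 + (10 + X) = 10 + X - 13*N/2)
(29*K(-3, -3))*(-7) = (29*(10 - 3 - 13/2*(-3)))*(-7) = (29*(10 - 3 + 39/2))*(-7) = (29*(53/2))*(-7) = (1537/2)*(-7) = -10759/2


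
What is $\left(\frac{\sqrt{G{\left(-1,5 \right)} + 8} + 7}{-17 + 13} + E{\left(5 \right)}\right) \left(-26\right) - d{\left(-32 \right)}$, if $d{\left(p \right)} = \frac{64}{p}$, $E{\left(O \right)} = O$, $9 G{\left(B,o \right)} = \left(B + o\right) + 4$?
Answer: $- \frac{165}{2} + \frac{26 \sqrt{5}}{3} \approx -63.121$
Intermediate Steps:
$G{\left(B,o \right)} = \frac{4}{9} + \frac{B}{9} + \frac{o}{9}$ ($G{\left(B,o \right)} = \frac{\left(B + o\right) + 4}{9} = \frac{4 + B + o}{9} = \frac{4}{9} + \frac{B}{9} + \frac{o}{9}$)
$\left(\frac{\sqrt{G{\left(-1,5 \right)} + 8} + 7}{-17 + 13} + E{\left(5 \right)}\right) \left(-26\right) - d{\left(-32 \right)} = \left(\frac{\sqrt{\left(\frac{4}{9} + \frac{1}{9} \left(-1\right) + \frac{1}{9} \cdot 5\right) + 8} + 7}{-17 + 13} + 5\right) \left(-26\right) - \frac{64}{-32} = \left(\frac{\sqrt{\left(\frac{4}{9} - \frac{1}{9} + \frac{5}{9}\right) + 8} + 7}{-4} + 5\right) \left(-26\right) - 64 \left(- \frac{1}{32}\right) = \left(\left(\sqrt{\frac{8}{9} + 8} + 7\right) \left(- \frac{1}{4}\right) + 5\right) \left(-26\right) - -2 = \left(\left(\sqrt{\frac{80}{9}} + 7\right) \left(- \frac{1}{4}\right) + 5\right) \left(-26\right) + 2 = \left(\left(\frac{4 \sqrt{5}}{3} + 7\right) \left(- \frac{1}{4}\right) + 5\right) \left(-26\right) + 2 = \left(\left(7 + \frac{4 \sqrt{5}}{3}\right) \left(- \frac{1}{4}\right) + 5\right) \left(-26\right) + 2 = \left(\left(- \frac{7}{4} - \frac{\sqrt{5}}{3}\right) + 5\right) \left(-26\right) + 2 = \left(\frac{13}{4} - \frac{\sqrt{5}}{3}\right) \left(-26\right) + 2 = \left(- \frac{169}{2} + \frac{26 \sqrt{5}}{3}\right) + 2 = - \frac{165}{2} + \frac{26 \sqrt{5}}{3}$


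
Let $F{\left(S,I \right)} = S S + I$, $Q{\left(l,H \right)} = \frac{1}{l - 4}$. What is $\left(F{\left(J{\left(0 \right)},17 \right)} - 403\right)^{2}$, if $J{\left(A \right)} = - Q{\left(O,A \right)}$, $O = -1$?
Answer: $\frac{93103201}{625} \approx 1.4897 \cdot 10^{5}$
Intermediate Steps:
$Q{\left(l,H \right)} = \frac{1}{-4 + l}$
$J{\left(A \right)} = \frac{1}{5}$ ($J{\left(A \right)} = - \frac{1}{-4 - 1} = - \frac{1}{-5} = \left(-1\right) \left(- \frac{1}{5}\right) = \frac{1}{5}$)
$F{\left(S,I \right)} = I + S^{2}$ ($F{\left(S,I \right)} = S^{2} + I = I + S^{2}$)
$\left(F{\left(J{\left(0 \right)},17 \right)} - 403\right)^{2} = \left(\left(17 + \left(\frac{1}{5}\right)^{2}\right) - 403\right)^{2} = \left(\left(17 + \frac{1}{25}\right) - 403\right)^{2} = \left(\frac{426}{25} - 403\right)^{2} = \left(- \frac{9649}{25}\right)^{2} = \frac{93103201}{625}$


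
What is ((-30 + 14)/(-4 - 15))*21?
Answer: 336/19 ≈ 17.684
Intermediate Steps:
((-30 + 14)/(-4 - 15))*21 = -16/(-19)*21 = -16*(-1/19)*21 = (16/19)*21 = 336/19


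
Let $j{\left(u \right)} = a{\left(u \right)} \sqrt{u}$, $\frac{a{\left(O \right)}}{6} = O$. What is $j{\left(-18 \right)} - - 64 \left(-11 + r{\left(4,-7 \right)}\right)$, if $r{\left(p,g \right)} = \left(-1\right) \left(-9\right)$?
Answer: $-128 - 324 i \sqrt{2} \approx -128.0 - 458.21 i$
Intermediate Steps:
$a{\left(O \right)} = 6 O$
$r{\left(p,g \right)} = 9$
$j{\left(u \right)} = 6 u^{\frac{3}{2}}$ ($j{\left(u \right)} = 6 u \sqrt{u} = 6 u^{\frac{3}{2}}$)
$j{\left(-18 \right)} - - 64 \left(-11 + r{\left(4,-7 \right)}\right) = 6 \left(-18\right)^{\frac{3}{2}} - - 64 \left(-11 + 9\right) = 6 \left(- 54 i \sqrt{2}\right) - \left(-64\right) \left(-2\right) = - 324 i \sqrt{2} - 128 = -128 - 324 i \sqrt{2}$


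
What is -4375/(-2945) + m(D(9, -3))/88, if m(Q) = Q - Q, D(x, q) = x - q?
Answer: 875/589 ≈ 1.4856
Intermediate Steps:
m(Q) = 0
-4375/(-2945) + m(D(9, -3))/88 = -4375/(-2945) + 0/88 = -4375*(-1/2945) + 0*(1/88) = 875/589 + 0 = 875/589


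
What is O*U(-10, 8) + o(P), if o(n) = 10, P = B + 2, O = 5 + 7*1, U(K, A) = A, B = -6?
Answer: 106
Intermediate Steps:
O = 12 (O = 5 + 7 = 12)
P = -4 (P = -6 + 2 = -4)
O*U(-10, 8) + o(P) = 12*8 + 10 = 96 + 10 = 106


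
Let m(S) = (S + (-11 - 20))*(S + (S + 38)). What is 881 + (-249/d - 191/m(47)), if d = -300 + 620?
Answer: 2323547/2640 ≈ 880.13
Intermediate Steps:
d = 320
m(S) = (-31 + S)*(38 + 2*S) (m(S) = (S - 31)*(S + (38 + S)) = (-31 + S)*(38 + 2*S))
881 + (-249/d - 191/m(47)) = 881 + (-249/320 - 191/(-1178 - 24*47 + 2*47**2)) = 881 + (-249*1/320 - 191/(-1178 - 1128 + 2*2209)) = 881 + (-249/320 - 191/(-1178 - 1128 + 4418)) = 881 + (-249/320 - 191/2112) = 881 - 2293/2640 = 2323547/2640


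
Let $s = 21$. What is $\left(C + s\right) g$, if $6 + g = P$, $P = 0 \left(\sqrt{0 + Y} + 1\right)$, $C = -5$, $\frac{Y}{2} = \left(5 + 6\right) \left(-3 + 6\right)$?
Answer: $-96$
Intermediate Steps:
$Y = 66$ ($Y = 2 \left(5 + 6\right) \left(-3 + 6\right) = 2 \cdot 11 \cdot 3 = 2 \cdot 33 = 66$)
$P = 0$ ($P = 0 \left(\sqrt{0 + 66} + 1\right) = 0 \left(\sqrt{66} + 1\right) = 0 \left(1 + \sqrt{66}\right) = 0$)
$g = -6$ ($g = -6 + 0 = -6$)
$\left(C + s\right) g = \left(-5 + 21\right) \left(-6\right) = 16 \left(-6\right) = -96$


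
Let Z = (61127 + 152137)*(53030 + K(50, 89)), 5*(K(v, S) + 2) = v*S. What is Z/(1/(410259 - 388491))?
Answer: 250305189486336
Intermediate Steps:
K(v, S) = -2 + S*v/5 (K(v, S) = -2 + (v*S)/5 = -2 + (S*v)/5 = -2 + S*v/5)
Z = 11498768352 (Z = (61127 + 152137)*(53030 + (-2 + (⅕)*89*50)) = 213264*(53030 + (-2 + 890)) = 213264*(53030 + 888) = 213264*53918 = 11498768352)
Z/(1/(410259 - 388491)) = 11498768352/(1/(410259 - 388491)) = 11498768352/(1/21768) = 11498768352*21768 = 250305189486336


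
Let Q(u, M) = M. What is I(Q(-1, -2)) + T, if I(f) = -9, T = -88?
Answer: -97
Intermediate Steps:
I(Q(-1, -2)) + T = -9 - 88 = -97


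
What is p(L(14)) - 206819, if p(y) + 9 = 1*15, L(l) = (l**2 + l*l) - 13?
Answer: -206813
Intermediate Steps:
L(l) = -13 + 2*l**2 (L(l) = (l**2 + l**2) - 13 = 2*l**2 - 13 = -13 + 2*l**2)
p(y) = 6 (p(y) = -9 + 1*15 = -9 + 15 = 6)
p(L(14)) - 206819 = 6 - 206819 = -206813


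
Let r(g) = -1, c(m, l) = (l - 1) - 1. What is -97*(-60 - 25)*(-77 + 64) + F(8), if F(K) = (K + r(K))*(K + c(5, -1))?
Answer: -107150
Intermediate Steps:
c(m, l) = -2 + l (c(m, l) = (-1 + l) - 1 = -2 + l)
F(K) = (-1 + K)*(-3 + K) (F(K) = (K - 1)*(K + (-2 - 1)) = (-1 + K)*(K - 3) = (-1 + K)*(-3 + K))
-97*(-60 - 25)*(-77 + 64) + F(8) = -97*(-60 - 25)*(-77 + 64) + (3 + 8² - 4*8) = -(-8245)*(-13) + (3 + 64 - 32) = -97*1105 + 35 = -107185 + 35 = -107150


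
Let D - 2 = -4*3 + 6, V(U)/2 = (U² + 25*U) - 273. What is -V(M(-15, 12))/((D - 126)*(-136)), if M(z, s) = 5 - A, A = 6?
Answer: 297/8840 ≈ 0.033597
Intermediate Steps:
M(z, s) = -1 (M(z, s) = 5 - 1*6 = 5 - 6 = -1)
V(U) = -546 + 2*U² + 50*U (V(U) = 2*((U² + 25*U) - 273) = 2*(-273 + U² + 25*U) = -546 + 2*U² + 50*U)
D = -4 (D = 2 + (-4*3 + 6) = 2 + (-12 + 6) = 2 - 6 = -4)
-V(M(-15, 12))/((D - 126)*(-136)) = -(-546 + 2*(-1)² + 50*(-1))/((-4 - 126)*(-136)) = -(-546 + 2*1 - 50)/((-130*(-136))) = -(-546 + 2 - 50)/17680 = -(-594)/17680 = -1*(-297/8840) = 297/8840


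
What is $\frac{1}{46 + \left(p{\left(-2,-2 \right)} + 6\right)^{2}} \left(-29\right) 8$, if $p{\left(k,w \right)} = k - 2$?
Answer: $- \frac{116}{25} \approx -4.64$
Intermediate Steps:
$p{\left(k,w \right)} = -2 + k$
$\frac{1}{46 + \left(p{\left(-2,-2 \right)} + 6\right)^{2}} \left(-29\right) 8 = \frac{1}{46 + \left(\left(-2 - 2\right) + 6\right)^{2}} \left(-29\right) 8 = \frac{1}{46 + \left(-4 + 6\right)^{2}} \left(-29\right) 8 = \frac{1}{46 + 2^{2}} \left(-29\right) 8 = \frac{1}{46 + 4} \left(-29\right) 8 = \frac{1}{50} \left(-29\right) 8 = \left(- \frac{29}{50}\right) 8 = - \frac{116}{25}$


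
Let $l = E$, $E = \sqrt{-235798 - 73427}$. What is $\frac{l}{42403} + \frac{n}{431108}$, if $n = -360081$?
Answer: $- \frac{360081}{431108} + \frac{5 i \sqrt{12369}}{42403} \approx -0.83525 + 0.013114 i$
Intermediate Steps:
$E = 5 i \sqrt{12369}$ ($E = \sqrt{-309225} = 5 i \sqrt{12369} \approx 556.08 i$)
$l = 5 i \sqrt{12369} \approx 556.08 i$
$\frac{l}{42403} + \frac{n}{431108} = \frac{5 i \sqrt{12369}}{42403} - \frac{360081}{431108} = - \frac{360081}{431108} + \frac{5 i \sqrt{12369}}{42403}$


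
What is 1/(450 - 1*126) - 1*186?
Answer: -60263/324 ≈ -186.00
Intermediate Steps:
1/(450 - 1*126) - 1*186 = 1/(450 - 126) - 186 = 1/324 - 186 = -60263/324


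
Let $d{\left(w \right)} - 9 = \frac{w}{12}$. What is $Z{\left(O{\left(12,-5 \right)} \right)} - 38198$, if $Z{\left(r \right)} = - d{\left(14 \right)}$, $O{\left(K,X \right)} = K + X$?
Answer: $- \frac{229249}{6} \approx -38208.0$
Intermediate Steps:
$d{\left(w \right)} = 9 + \frac{w}{12}$
$Z{\left(r \right)} = - \frac{61}{6}$ ($Z{\left(r \right)} = - (9 + \frac{1}{12} \cdot 14) = - (9 + \frac{7}{6}) = \left(-1\right) \frac{61}{6} = - \frac{61}{6}$)
$Z{\left(O{\left(12,-5 \right)} \right)} - 38198 = - \frac{61}{6} - 38198 = - \frac{229249}{6}$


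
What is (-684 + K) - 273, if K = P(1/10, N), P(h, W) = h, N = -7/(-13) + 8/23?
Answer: -9569/10 ≈ -956.90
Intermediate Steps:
N = 265/299 (N = -7*(-1/13) + 8*(1/23) = 7/13 + 8/23 = 265/299 ≈ 0.88629)
K = 1/10 ≈ 0.10000
(-684 + K) - 273 = (-684 + 1/10) - 273 = -6839/10 - 273 = -9569/10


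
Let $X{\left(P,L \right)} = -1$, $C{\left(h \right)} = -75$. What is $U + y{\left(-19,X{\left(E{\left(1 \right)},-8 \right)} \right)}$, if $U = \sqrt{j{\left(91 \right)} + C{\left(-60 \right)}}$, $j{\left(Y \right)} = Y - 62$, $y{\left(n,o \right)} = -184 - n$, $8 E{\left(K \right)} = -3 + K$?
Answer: $-165 + i \sqrt{46} \approx -165.0 + 6.7823 i$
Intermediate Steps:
$E{\left(K \right)} = - \frac{3}{8} + \frac{K}{8}$ ($E{\left(K \right)} = \frac{-3 + K}{8} = - \frac{3}{8} + \frac{K}{8}$)
$j{\left(Y \right)} = -62 + Y$
$U = i \sqrt{46}$ ($U = \sqrt{\left(-62 + 91\right) - 75} = \sqrt{29 - 75} = \sqrt{-46} = i \sqrt{46} \approx 6.7823 i$)
$U + y{\left(-19,X{\left(E{\left(1 \right)},-8 \right)} \right)} = i \sqrt{46} - 165 = -165 + i \sqrt{46}$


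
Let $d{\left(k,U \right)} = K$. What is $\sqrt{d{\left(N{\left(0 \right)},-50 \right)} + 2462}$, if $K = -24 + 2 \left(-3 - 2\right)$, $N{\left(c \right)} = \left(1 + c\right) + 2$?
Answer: $2 \sqrt{607} \approx 49.275$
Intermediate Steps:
$N{\left(c \right)} = 3 + c$
$K = -34$ ($K = -24 + 2 \left(-5\right) = -24 - 10 = -34$)
$d{\left(k,U \right)} = -34$
$\sqrt{d{\left(N{\left(0 \right)},-50 \right)} + 2462} = \sqrt{-34 + 2462} = \sqrt{2428} = 2 \sqrt{607}$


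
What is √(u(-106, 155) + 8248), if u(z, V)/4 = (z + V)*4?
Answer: 2*√2258 ≈ 95.037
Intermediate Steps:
u(z, V) = 16*V + 16*z (u(z, V) = 4*((z + V)*4) = 4*((V + z)*4) = 4*(4*V + 4*z) = 16*V + 16*z)
√(u(-106, 155) + 8248) = √((16*155 + 16*(-106)) + 8248) = √((2480 - 1696) + 8248) = √(784 + 8248) = √9032 = 2*√2258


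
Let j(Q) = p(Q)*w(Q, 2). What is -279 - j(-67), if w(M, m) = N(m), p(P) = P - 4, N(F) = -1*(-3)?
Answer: -66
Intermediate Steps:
N(F) = 3
p(P) = -4 + P
w(M, m) = 3
j(Q) = -12 + 3*Q (j(Q) = (-4 + Q)*3 = -12 + 3*Q)
-279 - j(-67) = -279 - (-12 + 3*(-67)) = -279 - (-12 - 201) = -279 - 1*(-213) = -279 + 213 = -66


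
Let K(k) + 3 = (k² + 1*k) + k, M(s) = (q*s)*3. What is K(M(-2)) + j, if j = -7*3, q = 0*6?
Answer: -24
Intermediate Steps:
q = 0
j = -21
M(s) = 0 (M(s) = (0*s)*3 = 0*3 = 0)
K(k) = -3 + k² + 2*k (K(k) = -3 + ((k² + 1*k) + k) = -3 + ((k² + k) + k) = -3 + ((k + k²) + k) = -3 + (k² + 2*k) = -3 + k² + 2*k)
K(M(-2)) + j = (-3 + 0² + 2*0) - 21 = (-3 + 0 + 0) - 21 = -3 - 21 = -24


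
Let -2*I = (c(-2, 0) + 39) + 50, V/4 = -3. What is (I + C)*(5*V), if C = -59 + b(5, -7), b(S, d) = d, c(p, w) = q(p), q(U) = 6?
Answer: 6810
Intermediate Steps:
c(p, w) = 6
V = -12 (V = 4*(-3) = -12)
I = -95/2 (I = -((6 + 39) + 50)/2 = -(45 + 50)/2 = -½*95 = -95/2 ≈ -47.500)
C = -66 (C = -59 - 7 = -66)
(I + C)*(5*V) = (-95/2 - 66)*(5*(-12)) = -227/2*(-60) = 6810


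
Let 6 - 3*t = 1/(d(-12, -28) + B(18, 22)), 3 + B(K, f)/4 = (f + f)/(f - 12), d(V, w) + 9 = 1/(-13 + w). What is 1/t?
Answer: 2106/4417 ≈ 0.47679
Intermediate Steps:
d(V, w) = -9 + 1/(-13 + w)
B(K, f) = -12 + 8*f/(-12 + f) (B(K, f) = -12 + 4*((f + f)/(f - 12)) = -12 + 4*((2*f)/(-12 + f)) = -12 + 4*(2*f/(-12 + f)) = -12 + 8*f/(-12 + f))
t = 4417/2106 (t = 2 - 1/(3*((118 - 9*(-28))/(-13 - 28) + 4*(36 - 1*22)/(-12 + 22))) = 2 - 1/(3*((118 + 252)/(-41) + 4*(36 - 22)/10)) = 2 - 1/(3*(-1/41*370 + 4*(⅒)*14)) = 2 - 1/(3*(-370/41 + 28/5)) = 2 - 1/(3*(-702/205)) = 2 - ⅓*(-205/702) = 2 + 205/2106 = 4417/2106 ≈ 2.0973)
1/t = 1/(4417/2106) = 2106/4417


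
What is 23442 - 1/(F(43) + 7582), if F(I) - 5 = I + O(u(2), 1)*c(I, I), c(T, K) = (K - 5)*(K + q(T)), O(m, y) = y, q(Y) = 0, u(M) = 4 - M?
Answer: 217166687/9264 ≈ 23442.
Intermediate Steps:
c(T, K) = K*(-5 + K) (c(T, K) = (K - 5)*(K + 0) = (-5 + K)*K = K*(-5 + K))
F(I) = 5 + I + I*(-5 + I) (F(I) = 5 + (I + 1*(I*(-5 + I))) = 5 + (I + I*(-5 + I)) = 5 + I + I*(-5 + I))
23442 - 1/(F(43) + 7582) = 23442 - 1/((5 + 43² - 4*43) + 7582) = 23442 - 1/((5 + 1849 - 172) + 7582) = 23442 - 1/(1682 + 7582) = 23442 - 1/9264 = 217166687/9264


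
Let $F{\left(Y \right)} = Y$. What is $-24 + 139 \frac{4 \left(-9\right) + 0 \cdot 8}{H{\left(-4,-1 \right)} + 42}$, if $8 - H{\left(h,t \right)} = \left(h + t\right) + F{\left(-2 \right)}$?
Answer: $- \frac{2124}{19} \approx -111.79$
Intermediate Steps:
$H{\left(h,t \right)} = 10 - h - t$ ($H{\left(h,t \right)} = 8 - \left(\left(h + t\right) - 2\right) = 8 - \left(-2 + h + t\right) = 10 - h - t$)
$-24 + 139 \frac{4 \left(-9\right) + 0 \cdot 8}{H{\left(-4,-1 \right)} + 42} = -24 + 139 \frac{4 \left(-9\right) + 0 \cdot 8}{\left(10 - -4 - -1\right) + 42} = -24 + 139 \frac{-36 + 0}{\left(10 + 4 + 1\right) + 42} = -24 + 139 \left(- \frac{36}{15 + 42}\right) = -24 + 139 \left(- \frac{36}{57}\right) = -24 + 139 \left(\left(-36\right) \frac{1}{57}\right) = -24 + 139 \left(- \frac{12}{19}\right) = -24 - \frac{1668}{19} = - \frac{2124}{19}$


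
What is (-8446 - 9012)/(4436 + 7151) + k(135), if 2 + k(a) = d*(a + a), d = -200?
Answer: -625738632/11587 ≈ -54004.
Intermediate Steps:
k(a) = -2 - 400*a (k(a) = -2 - 200*(a + a) = -2 - 400*a)
(-8446 - 9012)/(4436 + 7151) + k(135) = (-8446 - 9012)/(4436 + 7151) + (-2 - 400*135) = -17458/11587 + (-2 - 54000) = -17458*1/11587 - 54002 = -17458/11587 - 54002 = -625738632/11587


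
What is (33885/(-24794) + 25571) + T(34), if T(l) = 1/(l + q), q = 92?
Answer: 2852881586/111573 ≈ 25570.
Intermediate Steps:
T(l) = 1/(92 + l) (T(l) = 1/(l + 92) = 1/(92 + l))
(33885/(-24794) + 25571) + T(34) = (33885/(-24794) + 25571) + 1/(92 + 34) = (33885*(-1/24794) + 25571) + 1/126 = (-33885/24794 + 25571) + 1/126 = 633973489/24794 + 1/126 = 2852881586/111573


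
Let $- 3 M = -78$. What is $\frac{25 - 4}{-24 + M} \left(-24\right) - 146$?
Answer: $-398$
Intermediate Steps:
$M = 26$ ($M = \left(- \frac{1}{3}\right) \left(-78\right) = 26$)
$\frac{25 - 4}{-24 + M} \left(-24\right) - 146 = \frac{25 - 4}{-24 + 26} \left(-24\right) - 146 = \frac{21}{2} \left(-24\right) - 146 = -252 - 146 = -398$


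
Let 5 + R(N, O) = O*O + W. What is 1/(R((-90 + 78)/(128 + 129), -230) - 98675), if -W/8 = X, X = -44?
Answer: -1/45428 ≈ -2.2013e-5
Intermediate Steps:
W = 352 (W = -8*(-44) = 352)
R(N, O) = 347 + O² (R(N, O) = -5 + (O*O + 352) = -5 + (O² + 352) = -5 + (352 + O²) = 347 + O²)
1/(R((-90 + 78)/(128 + 129), -230) - 98675) = 1/((347 + (-230)²) - 98675) = 1/((347 + 52900) - 98675) = 1/(53247 - 98675) = 1/(-45428) = -1/45428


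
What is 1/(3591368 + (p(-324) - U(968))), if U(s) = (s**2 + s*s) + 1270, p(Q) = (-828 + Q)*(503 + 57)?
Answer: 1/1070930 ≈ 9.3377e-7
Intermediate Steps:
p(Q) = -463680 + 560*Q (p(Q) = (-828 + Q)*560 = -463680 + 560*Q)
U(s) = 1270 + 2*s**2 (U(s) = (s**2 + s**2) + 1270 = 2*s**2 + 1270 = 1270 + 2*s**2)
1/(3591368 + (p(-324) - U(968))) = 1/(3591368 + ((-463680 + 560*(-324)) - (1270 + 2*968**2))) = 1/(3591368 + ((-463680 - 181440) - (1270 + 2*937024))) = 1/(3591368 + (-645120 - (1270 + 1874048))) = 1/(3591368 + (-645120 - 1*1875318)) = 1/(3591368 + (-645120 - 1875318)) = 1/(3591368 - 2520438) = 1/1070930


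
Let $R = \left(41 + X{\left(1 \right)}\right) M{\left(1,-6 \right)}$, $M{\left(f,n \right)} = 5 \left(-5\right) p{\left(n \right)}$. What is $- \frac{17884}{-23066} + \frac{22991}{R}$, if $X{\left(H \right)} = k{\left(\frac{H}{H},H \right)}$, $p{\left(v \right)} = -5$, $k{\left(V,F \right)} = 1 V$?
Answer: $\frac{312100703}{60548250} \approx 5.1546$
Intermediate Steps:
$k{\left(V,F \right)} = V$
$X{\left(H \right)} = 1$ ($X{\left(H \right)} = \frac{H}{H} = 1$)
$M{\left(f,n \right)} = 125$ ($M{\left(f,n \right)} = 5 \left(-5\right) \left(-5\right) = \left(-25\right) \left(-5\right) = 125$)
$R = 5250$ ($R = \left(41 + 1\right) 125 = 42 \cdot 125 = 5250$)
$- \frac{17884}{-23066} + \frac{22991}{R} = - \frac{17884}{-23066} + \frac{22991}{5250} = \left(-17884\right) \left(- \frac{1}{23066}\right) + 22991 \cdot \frac{1}{5250} = \frac{8942}{11533} + \frac{22991}{5250} = \frac{312100703}{60548250}$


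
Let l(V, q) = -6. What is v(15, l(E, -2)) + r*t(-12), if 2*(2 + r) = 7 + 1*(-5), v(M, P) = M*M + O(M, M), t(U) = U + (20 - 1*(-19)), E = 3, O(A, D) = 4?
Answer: 202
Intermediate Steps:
t(U) = 39 + U (t(U) = U + (20 + 19) = U + 39 = 39 + U)
v(M, P) = 4 + M² (v(M, P) = M*M + 4 = M² + 4 = 4 + M²)
r = -1 (r = -2 + (7 + 1*(-5))/2 = -2 + (7 - 5)/2 = -2 + (½)*2 = -2 + 1 = -1)
v(15, l(E, -2)) + r*t(-12) = (4 + 15²) - (39 - 12) = (4 + 225) - 1*27 = 229 - 27 = 202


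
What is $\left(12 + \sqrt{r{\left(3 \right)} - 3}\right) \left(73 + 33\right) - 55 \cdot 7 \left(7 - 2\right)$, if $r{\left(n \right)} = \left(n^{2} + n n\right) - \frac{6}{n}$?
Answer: $-653 + 106 \sqrt{13} \approx -270.81$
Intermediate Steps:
$r{\left(n \right)} = - \frac{6}{n} + 2 n^{2}$ ($r{\left(n \right)} = \left(n^{2} + n^{2}\right) - \frac{6}{n} = 2 n^{2} - \frac{6}{n} = - \frac{6}{n} + 2 n^{2}$)
$\left(12 + \sqrt{r{\left(3 \right)} - 3}\right) \left(73 + 33\right) - 55 \cdot 7 \left(7 - 2\right) = \left(12 + \sqrt{\frac{2 \left(-3 + 3^{3}\right)}{3} - 3}\right) \left(73 + 33\right) - 55 \cdot 7 \left(7 - 2\right) = \left(12 + \sqrt{2 \cdot \frac{1}{3} \left(-3 + 27\right) - 3}\right) 106 - 55 \cdot 7 \cdot 5 = \left(12 + \sqrt{2 \cdot \frac{1}{3} \cdot 24 - 3}\right) 106 - 1925 = \left(12 + \sqrt{16 - 3}\right) 106 - 1925 = \left(12 + \sqrt{13}\right) 106 - 1925 = \left(1272 + 106 \sqrt{13}\right) - 1925 = -653 + 106 \sqrt{13}$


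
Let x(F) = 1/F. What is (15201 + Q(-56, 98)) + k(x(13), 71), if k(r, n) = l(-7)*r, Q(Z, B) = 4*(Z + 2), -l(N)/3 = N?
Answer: 194826/13 ≈ 14987.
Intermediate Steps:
l(N) = -3*N
Q(Z, B) = 8 + 4*Z (Q(Z, B) = 4*(2 + Z) = 8 + 4*Z)
k(r, n) = 21*r (k(r, n) = (-3*(-7))*r = 21*r)
(15201 + Q(-56, 98)) + k(x(13), 71) = (15201 + (8 + 4*(-56))) + 21/13 = (15201 + (8 - 224)) + 21*(1/13) = (15201 - 216) + 21/13 = 14985 + 21/13 = 194826/13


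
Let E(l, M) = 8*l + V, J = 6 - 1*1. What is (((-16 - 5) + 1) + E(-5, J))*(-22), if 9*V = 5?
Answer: 11770/9 ≈ 1307.8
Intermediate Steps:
V = 5/9 (V = (⅑)*5 = 5/9 ≈ 0.55556)
J = 5 (J = 6 - 1 = 5)
E(l, M) = 5/9 + 8*l (E(l, M) = 8*l + 5/9 = 5/9 + 8*l)
(((-16 - 5) + 1) + E(-5, J))*(-22) = (((-16 - 5) + 1) + (5/9 + 8*(-5)))*(-22) = ((-21 + 1) + (5/9 - 40))*(-22) = (-20 - 355/9)*(-22) = -535/9*(-22) = 11770/9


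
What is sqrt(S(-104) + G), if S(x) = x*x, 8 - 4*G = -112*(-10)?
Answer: sqrt(10538) ≈ 102.65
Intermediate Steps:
G = -278 (G = 2 - (-28)*(-10) = 2 - 1/4*1120 = 2 - 280 = -278)
S(x) = x**2
sqrt(S(-104) + G) = sqrt((-104)**2 - 278) = sqrt(10816 - 278) = sqrt(10538)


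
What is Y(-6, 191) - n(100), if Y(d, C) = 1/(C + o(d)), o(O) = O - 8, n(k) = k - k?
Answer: 1/177 ≈ 0.0056497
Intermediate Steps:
n(k) = 0
o(O) = -8 + O
Y(d, C) = 1/(-8 + C + d) (Y(d, C) = 1/(C + (-8 + d)) = 1/(-8 + C + d))
Y(-6, 191) - n(100) = 1/(-8 + 191 - 6) - 1*0 = 1/177 + 0 = 1/177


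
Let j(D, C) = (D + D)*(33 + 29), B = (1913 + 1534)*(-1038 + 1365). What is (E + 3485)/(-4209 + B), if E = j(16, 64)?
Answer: 1823/374320 ≈ 0.0048702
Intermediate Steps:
B = 1127169 (B = 3447*327 = 1127169)
j(D, C) = 124*D (j(D, C) = (2*D)*62 = 124*D)
E = 1984 (E = 124*16 = 1984)
(E + 3485)/(-4209 + B) = (1984 + 3485)/(-4209 + 1127169) = 5469/1122960 = 5469*(1/1122960) = 1823/374320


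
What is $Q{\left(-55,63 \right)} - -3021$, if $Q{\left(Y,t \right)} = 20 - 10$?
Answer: $3031$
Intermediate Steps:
$Q{\left(Y,t \right)} = 10$
$Q{\left(-55,63 \right)} - -3021 = 10 - -3021 = 10 + 3021 = 3031$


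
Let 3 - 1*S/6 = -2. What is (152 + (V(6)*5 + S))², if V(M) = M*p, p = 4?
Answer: 91204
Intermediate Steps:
S = 30 (S = 18 - 6*(-2) = 18 + 12 = 30)
V(M) = 4*M (V(M) = M*4 = 4*M)
(152 + (V(6)*5 + S))² = (152 + ((4*6)*5 + 30))² = (152 + (24*5 + 30))² = (152 + (120 + 30))² = (152 + 150)² = 302² = 91204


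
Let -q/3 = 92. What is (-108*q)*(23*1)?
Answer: 685584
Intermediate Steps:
q = -276 (q = -3*92 = -276)
(-108*q)*(23*1) = (-108*(-276))*(23*1) = 29808*23 = 685584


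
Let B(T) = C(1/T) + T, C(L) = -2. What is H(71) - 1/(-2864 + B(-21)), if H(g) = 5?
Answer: 14436/2887 ≈ 5.0003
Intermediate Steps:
B(T) = -2 + T
H(71) - 1/(-2864 + B(-21)) = 5 - 1/(-2864 + (-2 - 21)) = 5 - 1/(-2864 - 23) = 5 - 1/(-2887) = 5 - 1*(-1/2887) = 5 + 1/2887 = 14436/2887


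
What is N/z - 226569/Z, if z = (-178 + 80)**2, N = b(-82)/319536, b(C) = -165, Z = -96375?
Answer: 77255590105829/32861987592000 ≈ 2.3509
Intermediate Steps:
N = -55/106512 (N = -165/319536 = -165*1/319536 = -55/106512 ≈ -0.00051637)
z = 9604 (z = (-98)**2 = 9604)
N/z - 226569/Z = -55/106512/9604 - 226569/(-96375) = -55/106512*1/9604 - 226569*(-1/96375) = -55/1022941248 + 75523/32125 = 77255590105829/32861987592000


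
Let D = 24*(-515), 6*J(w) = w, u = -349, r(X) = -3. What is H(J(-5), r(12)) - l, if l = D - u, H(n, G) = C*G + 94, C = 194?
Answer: 11523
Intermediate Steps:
J(w) = w/6
H(n, G) = 94 + 194*G (H(n, G) = 194*G + 94 = 94 + 194*G)
D = -12360
l = -12011 (l = -12360 - 1*(-349) = -12360 + 349 = -12011)
H(J(-5), r(12)) - l = (94 + 194*(-3)) - 1*(-12011) = (94 - 582) + 12011 = -488 + 12011 = 11523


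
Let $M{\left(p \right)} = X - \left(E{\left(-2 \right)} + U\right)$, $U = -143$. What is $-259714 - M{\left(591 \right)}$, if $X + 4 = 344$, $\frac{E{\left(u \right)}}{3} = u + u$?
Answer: $-260209$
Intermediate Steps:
$E{\left(u \right)} = 6 u$ ($E{\left(u \right)} = 3 \left(u + u\right) = 3 \cdot 2 u = 6 u$)
$X = 340$ ($X = -4 + 344 = 340$)
$M{\left(p \right)} = 495$ ($M{\left(p \right)} = 340 - \left(6 \left(-2\right) - 143\right) = 340 - \left(-12 - 143\right) = 340 - -155 = 340 + 155 = 495$)
$-259714 - M{\left(591 \right)} = -259714 - 495 = -260209$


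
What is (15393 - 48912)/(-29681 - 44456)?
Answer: 33519/74137 ≈ 0.45212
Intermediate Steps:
(15393 - 48912)/(-29681 - 44456) = -33519/(-74137) = -33519*(-1/74137) = 33519/74137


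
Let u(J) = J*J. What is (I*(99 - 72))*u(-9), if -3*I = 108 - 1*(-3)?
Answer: -80919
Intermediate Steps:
u(J) = J²
I = -37 (I = -(108 - 1*(-3))/3 = -(108 + 3)/3 = -⅓*111 = -37)
(I*(99 - 72))*u(-9) = -37*(99 - 72)*(-9)² = -37*27*81 = -999*81 = -80919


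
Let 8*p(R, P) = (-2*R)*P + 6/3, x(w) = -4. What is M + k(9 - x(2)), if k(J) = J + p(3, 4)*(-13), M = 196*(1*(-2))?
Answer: -1373/4 ≈ -343.25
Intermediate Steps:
p(R, P) = ¼ - P*R/4 (p(R, P) = ((-2*R)*P + 6/3)/8 = (-2*P*R + 6*(⅓))/8 = (-2*P*R + 2)/8 = (2 - 2*P*R)/8 = ¼ - P*R/4)
M = -392 (M = 196*(-2) = -392)
k(J) = 143/4 + J (k(J) = J + (¼ - ¼*4*3)*(-13) = J + (¼ - 3)*(-13) = J - 11/4*(-13) = J + 143/4 = 143/4 + J)
M + k(9 - x(2)) = -392 + (143/4 + (9 - 1*(-4))) = -392 + (143/4 + (9 + 4)) = -392 + (143/4 + 13) = -392 + 195/4 = -1373/4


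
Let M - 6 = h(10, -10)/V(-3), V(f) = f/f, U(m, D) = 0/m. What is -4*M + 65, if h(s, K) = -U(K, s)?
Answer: 41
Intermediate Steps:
U(m, D) = 0
h(s, K) = 0 (h(s, K) = -1*0 = 0)
V(f) = 1
M = 6 (M = 6 + 0/1 = 6 + 0*1 = 6 + 0 = 6)
-4*M + 65 = -4*6 + 65 = -24 + 65 = 41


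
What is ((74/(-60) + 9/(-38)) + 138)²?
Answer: 1514065921/81225 ≈ 18640.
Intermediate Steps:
((74/(-60) + 9/(-38)) + 138)² = ((74*(-1/60) + 9*(-1/38)) + 138)² = ((-37/30 - 9/38) + 138)² = (-419/285 + 138)² = (38911/285)² = 1514065921/81225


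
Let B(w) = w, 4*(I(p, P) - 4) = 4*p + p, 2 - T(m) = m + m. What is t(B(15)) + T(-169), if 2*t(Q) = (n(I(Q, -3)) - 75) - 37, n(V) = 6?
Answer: 287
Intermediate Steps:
T(m) = 2 - 2*m (T(m) = 2 - (m + m) = 2 - 2*m)
I(p, P) = 4 + 5*p/4 (I(p, P) = 4 + (4*p + p)/4 = 4 + (5*p)/4 = 4 + 5*p/4)
t(Q) = -53 (t(Q) = ((6 - 75) - 37)/2 = (-69 - 37)/2 = (½)*(-106) = -53)
t(B(15)) + T(-169) = -53 + (2 - 2*(-169)) = -53 + (2 + 338) = -53 + 340 = 287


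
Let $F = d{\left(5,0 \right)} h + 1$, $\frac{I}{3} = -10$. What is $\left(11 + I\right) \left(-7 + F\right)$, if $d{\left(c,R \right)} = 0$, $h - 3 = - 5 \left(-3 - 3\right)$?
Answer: $114$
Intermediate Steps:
$I = -30$ ($I = 3 \left(-10\right) = -30$)
$h = 33$ ($h = 3 - 5 \left(-3 - 3\right) = 3 - -30 = 3 + 30 = 33$)
$F = 1$ ($F = 0 \cdot 33 + 1 = 0 + 1 = 1$)
$\left(11 + I\right) \left(-7 + F\right) = \left(11 - 30\right) \left(-7 + 1\right) = \left(-19\right) \left(-6\right) = 114$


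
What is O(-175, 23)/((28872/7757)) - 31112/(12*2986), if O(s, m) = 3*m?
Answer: 253891711/14368632 ≈ 17.670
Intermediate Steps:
O(-175, 23)/((28872/7757)) - 31112/(12*2986) = (3*23)/((28872/7757)) - 31112/(12*2986) = 69/((28872*(1/7757))) - 31112/35832 = 69/(28872/7757) - 31112*1/35832 = 69*(7757/28872) - 3889/4479 = 178411/9624 - 3889/4479 = 253891711/14368632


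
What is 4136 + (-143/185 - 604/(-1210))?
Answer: 92578231/22385 ≈ 4135.7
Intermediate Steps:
4136 + (-143/185 - 604/(-1210)) = 4136 + (-143*1/185 - 604*(-1/1210)) = 4136 + (-143/185 + 302/605) = 4136 - 6129/22385 = 92578231/22385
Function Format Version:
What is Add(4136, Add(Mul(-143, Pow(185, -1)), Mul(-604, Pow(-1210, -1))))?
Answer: Rational(92578231, 22385) ≈ 4135.7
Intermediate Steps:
Add(4136, Add(Mul(-143, Pow(185, -1)), Mul(-604, Pow(-1210, -1)))) = Add(4136, Add(Mul(-143, Rational(1, 185)), Mul(-604, Rational(-1, 1210)))) = Add(4136, Add(Rational(-143, 185), Rational(302, 605))) = Add(4136, Rational(-6129, 22385)) = Rational(92578231, 22385)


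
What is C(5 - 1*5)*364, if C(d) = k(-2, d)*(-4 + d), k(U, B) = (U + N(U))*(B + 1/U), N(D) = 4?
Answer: 1456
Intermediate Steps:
k(U, B) = (4 + U)*(B + 1/U) (k(U, B) = (U + 4)*(B + 1/U) = (4 + U)*(B + 1/U))
C(d) = (-1 + 2*d)*(-4 + d) (C(d) = (1 + 4*d + 4/(-2) + d*(-2))*(-4 + d) = (1 + 4*d + 4*(-1/2) - 2*d)*(-4 + d) = (1 + 4*d - 2 - 2*d)*(-4 + d) = (-1 + 2*d)*(-4 + d))
C(5 - 1*5)*364 = ((-1 + 2*(5 - 1*5))*(-4 + (5 - 1*5)))*364 = ((-1 + 2*(5 - 5))*(-4 + (5 - 5)))*364 = ((-1 + 2*0)*(-4 + 0))*364 = ((-1 + 0)*(-4))*364 = -1*(-4)*364 = 4*364 = 1456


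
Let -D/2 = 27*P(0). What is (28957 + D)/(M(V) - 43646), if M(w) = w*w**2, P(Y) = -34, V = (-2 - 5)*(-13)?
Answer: 30793/709925 ≈ 0.043375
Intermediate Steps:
V = 91 (V = -7*(-13) = 91)
D = 1836 (D = -54*(-34) = -2*(-918) = 1836)
M(w) = w**3
(28957 + D)/(M(V) - 43646) = (28957 + 1836)/(91**3 - 43646) = 30793/(753571 - 43646) = 30793/709925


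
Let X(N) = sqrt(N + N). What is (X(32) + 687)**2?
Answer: 483025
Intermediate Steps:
X(N) = sqrt(2)*sqrt(N) (X(N) = sqrt(2*N) = sqrt(2)*sqrt(N))
(X(32) + 687)**2 = (sqrt(2)*sqrt(32) + 687)**2 = (sqrt(2)*(4*sqrt(2)) + 687)**2 = (8 + 687)**2 = 695**2 = 483025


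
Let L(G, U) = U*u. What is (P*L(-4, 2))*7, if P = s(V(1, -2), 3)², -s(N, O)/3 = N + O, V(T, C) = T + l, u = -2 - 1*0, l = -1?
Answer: -2268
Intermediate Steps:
u = -2 (u = -2 + 0 = -2)
V(T, C) = -1 + T (V(T, C) = T - 1 = -1 + T)
s(N, O) = -3*N - 3*O (s(N, O) = -3*(N + O) = -3*N - 3*O)
L(G, U) = -2*U (L(G, U) = U*(-2) = -2*U)
P = 81 (P = (-3*(-1 + 1) - 3*3)² = (-3*0 - 9)² = (0 - 9)² = (-9)² = 81)
(P*L(-4, 2))*7 = (81*(-2*2))*7 = (81*(-4))*7 = -324*7 = -2268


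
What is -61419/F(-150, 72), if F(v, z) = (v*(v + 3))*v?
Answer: 20473/1102500 ≈ 0.018570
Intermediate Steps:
F(v, z) = v²*(3 + v) (F(v, z) = (v*(3 + v))*v = v²*(3 + v))
-61419/F(-150, 72) = -61419*1/(22500*(3 - 150)) = -61419/(22500*(-147)) = -61419/(-3307500) = -61419*(-1/3307500) = 20473/1102500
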